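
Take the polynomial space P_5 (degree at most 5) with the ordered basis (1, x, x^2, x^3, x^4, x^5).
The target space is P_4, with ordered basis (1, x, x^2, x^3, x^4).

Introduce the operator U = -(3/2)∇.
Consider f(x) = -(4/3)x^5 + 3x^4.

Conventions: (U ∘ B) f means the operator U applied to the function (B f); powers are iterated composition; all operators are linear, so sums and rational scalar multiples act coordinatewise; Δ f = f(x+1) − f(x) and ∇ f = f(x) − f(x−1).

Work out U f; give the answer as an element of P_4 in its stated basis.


the image equals g(x) = 10x^4 - 38x^3 + 47x^2 - 28x + 13/2

∇ f = -(20/3)x^4 + (76/3)x^3 - (94/3)x^2 + (56/3)x - 13/3
(-(3/2)∇) f = 10x^4 - 38x^3 + 47x^2 - 28x + 13/2


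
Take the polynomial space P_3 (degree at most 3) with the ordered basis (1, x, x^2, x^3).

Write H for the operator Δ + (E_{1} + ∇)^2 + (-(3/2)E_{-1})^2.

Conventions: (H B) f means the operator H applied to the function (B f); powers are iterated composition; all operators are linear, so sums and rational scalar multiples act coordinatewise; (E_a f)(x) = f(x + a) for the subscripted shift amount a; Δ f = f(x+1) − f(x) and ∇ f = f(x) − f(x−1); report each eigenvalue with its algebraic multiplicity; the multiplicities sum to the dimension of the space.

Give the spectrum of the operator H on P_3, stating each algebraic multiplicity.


λ = 13/4 (multiplicity 4)

image of 1: 13/4
image of x: (13/4)x + 1/2
image of x^2: (13/4)x^2 + x + 18
image of x^3: (13/4)x^3 + (3/2)x^2 + 54x - 13
the matrix is upper triangular; its diagonal is (13/4, 13/4, 13/4, 13/4)
for a triangular matrix the eigenvalues are the diagonal entries, with algebraic multiplicity their repetition count


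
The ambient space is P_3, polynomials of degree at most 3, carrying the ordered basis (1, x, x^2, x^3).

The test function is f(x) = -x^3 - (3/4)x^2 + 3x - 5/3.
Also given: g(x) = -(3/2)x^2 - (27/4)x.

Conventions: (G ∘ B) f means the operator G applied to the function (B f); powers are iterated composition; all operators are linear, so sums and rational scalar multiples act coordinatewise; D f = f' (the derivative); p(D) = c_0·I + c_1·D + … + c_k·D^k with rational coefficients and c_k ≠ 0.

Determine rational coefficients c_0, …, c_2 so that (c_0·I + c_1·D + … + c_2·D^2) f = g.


c_0 = 0, c_1 = 1/2, c_2 = 1

D^0 f = -x^3 - (3/4)x^2 + 3x - 5/3
D^1 f = -3x^2 - (3/2)x + 3
D^2 f = -6x - 3/2
matching coefficients of g against c_0 f + c_1 Df + … from the top degree down determines the c_i
solution: c_0 = 0, c_1 = 1/2, c_2 = 1


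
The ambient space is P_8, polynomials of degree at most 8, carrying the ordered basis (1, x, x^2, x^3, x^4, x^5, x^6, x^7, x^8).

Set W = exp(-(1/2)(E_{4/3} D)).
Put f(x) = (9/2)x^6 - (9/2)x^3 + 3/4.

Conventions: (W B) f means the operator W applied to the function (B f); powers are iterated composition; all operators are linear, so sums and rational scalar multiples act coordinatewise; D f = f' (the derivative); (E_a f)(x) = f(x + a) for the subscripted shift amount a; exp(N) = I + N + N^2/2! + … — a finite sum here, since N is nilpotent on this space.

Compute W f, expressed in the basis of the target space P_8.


order-1 term: -(27/2)x^5 - 90x^4 - 240x^3 - (1253/4)x^2 - (586/3)x - 404/9
order-2 term: (135/8)x^4 + 180x^3 + 720x^2 + (10213/8)x + 2533/3
order-3 term: -(45/4)x^3 - 135x^2 - 540x - 11511/16
order-4 term: (135/32)x^2 + 45x + 120
order-5 term: -(27/32)x - 45/8
order-6 term: 9/128
the series for exp(-(1/2)(E_{4/3} D)) f terminates at order 6
exp(-(1/2)(E_{4/3} D)) f = (9/2)x^6 - (27/2)x^5 - (585/8)x^4 - (303/4)x^3 + (8831/32)x^2 + (56203/96)x + 224873/1152

g(x) = (9/2)x^6 - (27/2)x^5 - (585/8)x^4 - (303/4)x^3 + (8831/32)x^2 + (56203/96)x + 224873/1152


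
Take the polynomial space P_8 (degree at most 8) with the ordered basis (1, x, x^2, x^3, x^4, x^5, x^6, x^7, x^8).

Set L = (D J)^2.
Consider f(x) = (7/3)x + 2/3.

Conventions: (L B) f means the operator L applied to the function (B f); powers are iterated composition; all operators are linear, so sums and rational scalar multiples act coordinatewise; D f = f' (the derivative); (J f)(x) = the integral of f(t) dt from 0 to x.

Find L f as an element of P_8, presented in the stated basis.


the result is g(x) = (7/3)x + 2/3

J f = (7/6)x^2 + (2/3)x
D J f = (7/3)x + 2/3
J (D J) f = (7/6)x^2 + (2/3)x
D J (D J) f = (7/3)x + 2/3


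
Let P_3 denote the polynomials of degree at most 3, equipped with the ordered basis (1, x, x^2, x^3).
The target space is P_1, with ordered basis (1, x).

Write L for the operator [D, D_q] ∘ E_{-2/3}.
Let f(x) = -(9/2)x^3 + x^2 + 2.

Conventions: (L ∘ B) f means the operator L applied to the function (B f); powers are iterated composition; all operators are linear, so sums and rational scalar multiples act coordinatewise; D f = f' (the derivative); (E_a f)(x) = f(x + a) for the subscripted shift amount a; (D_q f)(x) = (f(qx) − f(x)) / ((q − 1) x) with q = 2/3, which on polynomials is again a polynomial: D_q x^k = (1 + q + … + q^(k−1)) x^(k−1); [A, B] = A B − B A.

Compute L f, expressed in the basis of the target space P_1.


g(x) = (7/2)x - 10/3

E_{-2/3} f = -(9/2)x^3 + 10x^2 - (22/3)x + 34/9
D_q E_{-2/3} f = -(19/2)x^2 + (50/3)x - 22/3
D D_q E_{-2/3} f = -19x + 50/3
D E_{-2/3} f = -(27/2)x^2 + 20x - 22/3
D_q D E_{-2/3} f = -(45/2)x + 20
[D, D_q] E_{-2/3} f = (7/2)x - 10/3


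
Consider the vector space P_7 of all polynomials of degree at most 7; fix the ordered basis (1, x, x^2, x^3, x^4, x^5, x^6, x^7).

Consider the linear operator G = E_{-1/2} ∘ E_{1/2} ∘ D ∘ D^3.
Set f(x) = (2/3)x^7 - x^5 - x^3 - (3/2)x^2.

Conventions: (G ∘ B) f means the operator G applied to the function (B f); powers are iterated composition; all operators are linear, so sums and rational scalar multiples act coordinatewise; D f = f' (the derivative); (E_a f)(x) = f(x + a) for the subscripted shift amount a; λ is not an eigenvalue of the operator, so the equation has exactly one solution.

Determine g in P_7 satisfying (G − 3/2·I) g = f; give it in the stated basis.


the result is g(x) = -(4/9)x^7 + (2/3)x^5 - (2234/9)x^3 + x^2 + (160/3)x

write g with unknown coordinates in the stated basis and equate coefficients in (G − 3/2·I) g = f
solving from the highest basis element down gives g = -(4/9)x^7 + (2/3)x^5 - (2234/9)x^3 + x^2 + (160/3)x
check: G g = -(1120/3)x^3 + 80x
so G g − 3/2·g = (2/3)x^7 - x^5 - x^3 - (3/2)x^2 = f ✓


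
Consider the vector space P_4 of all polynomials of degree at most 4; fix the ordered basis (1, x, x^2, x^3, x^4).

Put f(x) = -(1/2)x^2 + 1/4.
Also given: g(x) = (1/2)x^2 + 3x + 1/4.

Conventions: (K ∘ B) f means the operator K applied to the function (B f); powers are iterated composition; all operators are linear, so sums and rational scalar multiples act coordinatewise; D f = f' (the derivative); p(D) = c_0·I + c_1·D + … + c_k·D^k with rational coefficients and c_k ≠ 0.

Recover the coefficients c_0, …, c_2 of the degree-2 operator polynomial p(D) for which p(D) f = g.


D^0 f = -(1/2)x^2 + 1/4
D^1 f = -x
D^2 f = -1
matching coefficients of g against c_0 f + c_1 Df + … from the top degree down determines the c_i
solution: c_0 = -1, c_1 = -3, c_2 = -1/2

p(D) = -I − 3·D − (1/2)·D^2, i.e. c_0 = -1, c_1 = -3, c_2 = -1/2


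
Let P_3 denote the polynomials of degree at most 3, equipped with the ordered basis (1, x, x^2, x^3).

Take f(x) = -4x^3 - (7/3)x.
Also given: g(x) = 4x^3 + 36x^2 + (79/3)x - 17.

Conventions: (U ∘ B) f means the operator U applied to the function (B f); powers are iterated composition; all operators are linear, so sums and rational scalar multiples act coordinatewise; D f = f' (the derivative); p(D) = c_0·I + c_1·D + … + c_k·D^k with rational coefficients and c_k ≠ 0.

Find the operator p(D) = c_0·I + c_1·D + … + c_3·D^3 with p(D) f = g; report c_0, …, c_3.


D^0 f = -4x^3 - (7/3)x
D^1 f = -12x^2 - 7/3
D^2 f = -24x
D^3 f = -24
matching coefficients of g against c_0 f + c_1 Df + … from the top degree down determines the c_i
solution: c_0 = -1, c_1 = -3, c_2 = -1, c_3 = 1

p(D) = -I − 3·D − D^2 + D^3, i.e. c_0 = -1, c_1 = -3, c_2 = -1, c_3 = 1


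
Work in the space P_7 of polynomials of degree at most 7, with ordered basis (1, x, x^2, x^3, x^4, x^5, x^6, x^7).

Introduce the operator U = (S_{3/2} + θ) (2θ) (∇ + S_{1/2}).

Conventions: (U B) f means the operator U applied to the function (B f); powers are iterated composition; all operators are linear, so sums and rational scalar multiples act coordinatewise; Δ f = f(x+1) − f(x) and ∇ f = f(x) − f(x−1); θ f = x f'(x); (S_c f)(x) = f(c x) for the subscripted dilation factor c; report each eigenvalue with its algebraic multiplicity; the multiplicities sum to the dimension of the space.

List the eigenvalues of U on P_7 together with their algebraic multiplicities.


image of 1: 0
image of x: (5/2)x
image of x^2: (17/4)x^2 + 10x
image of x^3: (153/32)x^3 + 51x^2 - 15x
image of x^4: (145/32)x^4 + 153x^3 - 102x^2 + 20x
image of x^5: (2015/512)x^5 + (725/2)x^4 - (765/2)x^3 + 170x^2 - 25x
image of x^6: (3339/1024)x^6 + (6045/8)x^5 - (2175/2)x^4 + 765x^3 - 255x^2 + 30x
image of x^7: (21581/8192)x^7 + (23373/16)x^6 - (42315/16)x^5 + (5075/2)x^4 - (5355/4)x^3 + 357x^2 - 35x
the matrix is upper triangular; its diagonal is (0, 5/2, 17/4, 153/32, 145/32, 2015/512, 3339/1024, 21581/8192)
for a triangular matrix the eigenvalues are the diagonal entries, with algebraic multiplicity their repetition count

λ = 0 (multiplicity 1), λ = 5/2 (multiplicity 1), λ = 21581/8192 (multiplicity 1), λ = 3339/1024 (multiplicity 1), λ = 2015/512 (multiplicity 1), λ = 17/4 (multiplicity 1), λ = 145/32 (multiplicity 1), λ = 153/32 (multiplicity 1)


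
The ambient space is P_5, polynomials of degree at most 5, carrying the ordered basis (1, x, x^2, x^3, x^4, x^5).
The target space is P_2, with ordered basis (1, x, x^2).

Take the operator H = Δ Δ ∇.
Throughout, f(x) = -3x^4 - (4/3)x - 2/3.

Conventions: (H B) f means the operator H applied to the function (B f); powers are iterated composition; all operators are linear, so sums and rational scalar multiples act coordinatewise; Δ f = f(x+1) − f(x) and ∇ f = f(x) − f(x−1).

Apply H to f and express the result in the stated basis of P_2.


the image equals g(x) = -72x - 36

∇ f = -12x^3 + 18x^2 - 12x + 5/3
Δ ∇ f = -36x^2 - 6
Δ Δ ∇ f = -72x - 36


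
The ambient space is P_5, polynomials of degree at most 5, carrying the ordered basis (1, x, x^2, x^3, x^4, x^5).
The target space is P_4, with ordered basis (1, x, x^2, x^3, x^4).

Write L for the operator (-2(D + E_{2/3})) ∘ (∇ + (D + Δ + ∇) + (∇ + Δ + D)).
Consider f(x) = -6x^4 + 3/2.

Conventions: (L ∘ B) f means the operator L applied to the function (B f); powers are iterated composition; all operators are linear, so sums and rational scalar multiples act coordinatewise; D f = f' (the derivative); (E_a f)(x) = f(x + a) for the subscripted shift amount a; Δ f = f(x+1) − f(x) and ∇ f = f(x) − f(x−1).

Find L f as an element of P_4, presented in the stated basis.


the image equals g(x) = 336x^3 + 1608x^2 + 448x + 4100/9

∇ f = -24x^3 + 36x^2 - 24x + 6
D f = -24x^3
Δ f = -24x^3 - 36x^2 - 24x - 6
∇ f = -24x^3 + 36x^2 - 24x + 6
(D + Δ + ∇) f = -72x^3 - 48x
∇ f = -24x^3 + 36x^2 - 24x + 6
Δ f = -24x^3 - 36x^2 - 24x - 6
D f = -24x^3
(∇ + Δ + D) f = -72x^3 - 48x
(∇ + (D + Δ + ∇) + (∇ + Δ + D)) f = -168x^3 + 36x^2 - 120x + 6
D (∇ + (D + Δ + ∇) + (∇ + Δ + D)) f = -504x^2 + 72x - 120
E_{2/3} (∇ + (D + Δ + ∇) + (∇ + Δ + D)) f = -168x^3 - 300x^2 - 296x - 970/9
(D + E_{2/3}) (∇ + (D + Δ + ∇) + (∇ + Δ + D)) f = -168x^3 - 804x^2 - 224x - 2050/9
(-2(D + E_{2/3})) (∇ + (D + Δ + ∇) + (∇ + Δ + D)) f = 336x^3 + 1608x^2 + 448x + 4100/9


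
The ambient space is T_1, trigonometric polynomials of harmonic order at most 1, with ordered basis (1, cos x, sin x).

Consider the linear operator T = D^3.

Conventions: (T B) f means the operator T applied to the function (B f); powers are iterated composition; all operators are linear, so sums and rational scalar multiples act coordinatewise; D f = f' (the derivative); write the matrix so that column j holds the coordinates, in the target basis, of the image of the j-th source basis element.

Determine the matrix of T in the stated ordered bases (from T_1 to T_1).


image of 1: 0
image of cos x: sin x
image of sin x: -cos x
each image's coordinates form column j of the matrix

the matrix is [[0, 0, 0]; [0, 0, -1]; [0, 1, 0]] (rows listed top to bottom)


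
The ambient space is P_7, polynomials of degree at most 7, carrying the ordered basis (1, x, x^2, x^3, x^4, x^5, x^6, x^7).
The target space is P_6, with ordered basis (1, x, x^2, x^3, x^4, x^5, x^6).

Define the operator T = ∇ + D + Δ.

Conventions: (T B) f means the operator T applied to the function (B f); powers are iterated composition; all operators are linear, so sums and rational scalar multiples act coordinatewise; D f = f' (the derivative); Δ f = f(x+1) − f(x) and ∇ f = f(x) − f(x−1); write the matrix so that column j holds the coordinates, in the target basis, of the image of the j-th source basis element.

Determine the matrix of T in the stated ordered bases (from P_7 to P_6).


image of 1: 0
image of x: 3
image of x^2: 6x
image of x^3: 9x^2 + 2
image of x^4: 12x^3 + 8x
image of x^5: 15x^4 + 20x^2 + 2
image of x^6: 18x^5 + 40x^3 + 12x
image of x^7: 21x^6 + 70x^4 + 42x^2 + 2
each image's coordinates form column j of the matrix

the matrix is [[0, 3, 0, 2, 0, 2, 0, 2]; [0, 0, 6, 0, 8, 0, 12, 0]; [0, 0, 0, 9, 0, 20, 0, 42]; [0, 0, 0, 0, 12, 0, 40, 0]; [0, 0, 0, 0, 0, 15, 0, 70]; [0, 0, 0, 0, 0, 0, 18, 0]; [0, 0, 0, 0, 0, 0, 0, 21]] (rows listed top to bottom)


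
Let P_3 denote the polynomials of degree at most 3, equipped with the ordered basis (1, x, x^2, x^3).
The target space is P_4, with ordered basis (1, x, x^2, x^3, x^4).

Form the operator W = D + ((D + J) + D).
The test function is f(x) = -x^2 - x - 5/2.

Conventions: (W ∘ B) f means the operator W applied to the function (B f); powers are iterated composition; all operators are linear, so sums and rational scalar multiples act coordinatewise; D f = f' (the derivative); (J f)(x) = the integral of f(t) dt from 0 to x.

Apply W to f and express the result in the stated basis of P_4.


the image equals g(x) = -(1/3)x^3 - (1/2)x^2 - (17/2)x - 3

D f = -2x - 1
D f = -2x - 1
J f = -(1/3)x^3 - (1/2)x^2 - (5/2)x
(D + J) f = -(1/3)x^3 - (1/2)x^2 - (9/2)x - 1
D f = -2x - 1
((D + J) + D) f = -(1/3)x^3 - (1/2)x^2 - (13/2)x - 2
(D + ((D + J) + D)) f = -(1/3)x^3 - (1/2)x^2 - (17/2)x - 3


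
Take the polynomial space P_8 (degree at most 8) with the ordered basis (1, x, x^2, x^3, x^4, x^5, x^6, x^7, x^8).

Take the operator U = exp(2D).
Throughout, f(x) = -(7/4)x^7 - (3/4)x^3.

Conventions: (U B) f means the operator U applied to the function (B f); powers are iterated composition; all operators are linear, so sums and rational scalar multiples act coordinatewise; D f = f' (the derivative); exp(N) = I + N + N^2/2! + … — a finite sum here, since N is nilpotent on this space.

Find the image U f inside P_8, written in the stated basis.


order-1 term: -(49/2)x^6 - (9/2)x^2
order-2 term: -147x^5 - 9x
order-3 term: -490x^4 - 6
order-4 term: -980x^3
order-5 term: -1176x^2
order-6 term: -784x
order-7 term: -224
the series for exp(2D) f terminates at order 7
exp(2D) f = -(7/4)x^7 - (49/2)x^6 - 147x^5 - 490x^4 - (3923/4)x^3 - (2361/2)x^2 - 793x - 230

the image equals g(x) = -(7/4)x^7 - (49/2)x^6 - 147x^5 - 490x^4 - (3923/4)x^3 - (2361/2)x^2 - 793x - 230


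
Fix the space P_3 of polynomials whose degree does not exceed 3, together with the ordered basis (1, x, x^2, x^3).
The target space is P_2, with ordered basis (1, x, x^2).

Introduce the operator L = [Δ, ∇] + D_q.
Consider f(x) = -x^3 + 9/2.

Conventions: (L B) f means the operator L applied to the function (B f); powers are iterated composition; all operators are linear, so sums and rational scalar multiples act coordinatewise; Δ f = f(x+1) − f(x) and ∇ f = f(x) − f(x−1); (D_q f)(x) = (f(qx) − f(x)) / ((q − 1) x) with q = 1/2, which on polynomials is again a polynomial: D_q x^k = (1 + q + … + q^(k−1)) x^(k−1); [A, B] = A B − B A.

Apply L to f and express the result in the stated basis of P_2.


∇ f = -3x^2 + 3x - 1
Δ ∇ f = -6x
Δ f = -3x^2 - 3x - 1
∇ Δ f = -6x
[Δ, ∇] f = 0
D_q f = -(7/4)x^2
([Δ, ∇] + D_q) f = -(7/4)x^2

the result is g(x) = -(7/4)x^2


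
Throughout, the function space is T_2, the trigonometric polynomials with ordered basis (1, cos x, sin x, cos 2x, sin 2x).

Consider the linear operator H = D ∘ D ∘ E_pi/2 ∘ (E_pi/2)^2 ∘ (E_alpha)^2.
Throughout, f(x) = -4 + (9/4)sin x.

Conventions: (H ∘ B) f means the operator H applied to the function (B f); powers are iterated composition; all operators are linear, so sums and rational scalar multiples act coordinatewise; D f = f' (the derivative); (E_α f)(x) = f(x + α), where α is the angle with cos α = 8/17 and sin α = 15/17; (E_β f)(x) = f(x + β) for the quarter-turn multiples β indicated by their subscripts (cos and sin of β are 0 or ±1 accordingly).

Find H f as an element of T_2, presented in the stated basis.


E_alpha f = -4 + (135/68)cos x + (18/17)sin x
E_alpha E_alpha f = -4 + (540/289)cos x - (1449/1156)sin x
E_pi/2 (E_alpha)^2 f = -4 - (1449/1156)cos x - (540/289)sin x
E_pi/2 E_pi/2 (E_alpha)^2 f = -4 - (540/289)cos x + (1449/1156)sin x
E_pi/2 (E_pi/2)^2 (E_alpha)^2 f = -4 + (1449/1156)cos x + (540/289)sin x
D E_pi/2 (E_pi/2)^2 (E_alpha)^2 f = (540/289)cos x - (1449/1156)sin x
D D E_pi/2 (E_pi/2)^2 (E_alpha)^2 f = -(1449/1156)cos x - (540/289)sin x

g(x) = -(1449/1156)cos x - (540/289)sin x


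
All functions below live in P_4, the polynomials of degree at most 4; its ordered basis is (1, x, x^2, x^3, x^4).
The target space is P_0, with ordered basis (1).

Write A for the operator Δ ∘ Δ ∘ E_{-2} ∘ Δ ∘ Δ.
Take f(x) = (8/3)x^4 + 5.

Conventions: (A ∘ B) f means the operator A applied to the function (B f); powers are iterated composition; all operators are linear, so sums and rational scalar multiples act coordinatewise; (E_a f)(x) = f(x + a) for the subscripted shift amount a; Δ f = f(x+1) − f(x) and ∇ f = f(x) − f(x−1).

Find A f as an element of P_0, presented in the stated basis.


g(x) = 64

Δ f = (32/3)x^3 + 16x^2 + (32/3)x + 8/3
Δ Δ f = 32x^2 + 64x + 112/3
E_{-2} Δ Δ f = 32x^2 - 64x + 112/3
Δ E_{-2} Δ Δ f = 64x - 32
Δ (Δ ∘ E_{-2} ∘ Δ ∘ Δ) f = 64


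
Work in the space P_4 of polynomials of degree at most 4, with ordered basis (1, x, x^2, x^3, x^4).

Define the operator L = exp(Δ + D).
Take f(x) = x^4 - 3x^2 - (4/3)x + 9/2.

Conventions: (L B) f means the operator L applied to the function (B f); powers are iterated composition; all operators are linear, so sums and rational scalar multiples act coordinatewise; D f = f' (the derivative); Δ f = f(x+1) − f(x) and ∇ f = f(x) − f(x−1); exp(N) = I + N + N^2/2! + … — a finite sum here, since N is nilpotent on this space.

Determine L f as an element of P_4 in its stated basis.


g(x) = x^4 + 8x^3 + 27x^2 + (140/3)x + 233/6

order-1 term: 8x^3 + 6x^2 - 8x - 14/3
order-2 term: 24x^2 + 24x - 1
order-3 term: 32x + 24
order-4 term: 16
the series for exp(Δ + D) f terminates at order 4
exp(Δ + D) f = x^4 + 8x^3 + 27x^2 + (140/3)x + 233/6


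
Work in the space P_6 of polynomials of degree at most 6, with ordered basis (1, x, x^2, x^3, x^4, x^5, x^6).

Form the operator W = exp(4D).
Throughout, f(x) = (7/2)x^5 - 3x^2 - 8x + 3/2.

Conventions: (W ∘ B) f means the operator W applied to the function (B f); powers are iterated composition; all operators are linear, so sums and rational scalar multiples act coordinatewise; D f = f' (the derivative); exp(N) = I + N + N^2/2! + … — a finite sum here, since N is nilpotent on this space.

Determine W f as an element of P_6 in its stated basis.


order-1 term: 70x^4 - 24x - 32
order-2 term: 560x^3 - 48
order-3 term: 2240x^2
order-4 term: 4480x
order-5 term: 3584
the series for exp(4D) f terminates at order 5
exp(4D) f = (7/2)x^5 + 70x^4 + 560x^3 + 2237x^2 + 4448x + 7011/2

the result is g(x) = (7/2)x^5 + 70x^4 + 560x^3 + 2237x^2 + 4448x + 7011/2


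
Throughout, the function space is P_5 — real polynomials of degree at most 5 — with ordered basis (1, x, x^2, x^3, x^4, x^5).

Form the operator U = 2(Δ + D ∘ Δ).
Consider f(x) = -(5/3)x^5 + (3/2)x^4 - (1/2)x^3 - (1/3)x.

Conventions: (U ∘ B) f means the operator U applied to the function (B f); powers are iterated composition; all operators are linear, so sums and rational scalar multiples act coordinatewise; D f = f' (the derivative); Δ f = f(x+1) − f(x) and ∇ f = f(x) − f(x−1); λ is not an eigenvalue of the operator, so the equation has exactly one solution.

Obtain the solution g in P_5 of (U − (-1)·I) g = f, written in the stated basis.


write g with unknown coordinates in the stated basis and equate coefficients in (U − (-1)·I) g = f
solving from the highest basis element down gives g = -(5/3)x^5 + (109/6)x^4 - (275/6)x^3 - (737/3)x^2 + (3928/3)x - 2819/3
check: U g = -(50/3)x^4 + (136/3)x^3 + (737/3)x^2 - (3929/3)x + 2819/3
so U g − (-1)·g = -(5/3)x^5 + (3/2)x^4 - (1/2)x^3 - (1/3)x = f ✓

g(x) = -(5/3)x^5 + (109/6)x^4 - (275/6)x^3 - (737/3)x^2 + (3928/3)x - 2819/3


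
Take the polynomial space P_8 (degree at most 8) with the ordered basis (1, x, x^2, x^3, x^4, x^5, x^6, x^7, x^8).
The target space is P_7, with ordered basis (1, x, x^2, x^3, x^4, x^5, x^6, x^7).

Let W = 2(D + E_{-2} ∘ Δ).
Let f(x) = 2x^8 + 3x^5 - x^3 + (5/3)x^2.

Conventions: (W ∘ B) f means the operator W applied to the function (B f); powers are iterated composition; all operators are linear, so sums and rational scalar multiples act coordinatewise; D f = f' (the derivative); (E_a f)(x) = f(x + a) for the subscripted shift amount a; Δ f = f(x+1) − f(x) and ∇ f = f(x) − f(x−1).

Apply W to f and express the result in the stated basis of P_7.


the result is g(x) = 64x^7 - 336x^6 + 1568x^5 - 4140x^4 + 6764x^3 - 6648x^2 + (10936/3)x - 858

D f = 16x^7 + 15x^4 - 3x^2 + (10/3)x
Δ f = 16x^7 + 56x^6 + 112x^5 + 155x^4 + 142x^3 + 83x^2 + (94/3)x + 17/3
E_{-2} Δ f = 16x^7 - 168x^6 + 784x^5 - 2085x^4 + 3382x^3 - 3321x^2 + (5458/3)x - 429
(D + E_{-2} ∘ Δ) f = 32x^7 - 168x^6 + 784x^5 - 2070x^4 + 3382x^3 - 3324x^2 + (5468/3)x - 429
(2(D + E_{-2} ∘ Δ)) f = 64x^7 - 336x^6 + 1568x^5 - 4140x^4 + 6764x^3 - 6648x^2 + (10936/3)x - 858


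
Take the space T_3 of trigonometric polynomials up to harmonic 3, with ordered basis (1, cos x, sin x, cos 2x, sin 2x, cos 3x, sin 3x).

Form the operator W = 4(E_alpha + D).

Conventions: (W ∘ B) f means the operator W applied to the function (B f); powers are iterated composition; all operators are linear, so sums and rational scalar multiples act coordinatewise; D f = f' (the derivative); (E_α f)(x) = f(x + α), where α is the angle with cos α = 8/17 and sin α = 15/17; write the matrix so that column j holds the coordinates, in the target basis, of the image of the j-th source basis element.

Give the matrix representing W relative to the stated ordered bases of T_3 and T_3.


the matrix is [[4, 0, 0, 0, 0, 0, 0]; [0, 32/17, 128/17, 0, 0, 0, 0]; [0, -128/17, 32/17, 0, 0, 0, 0]; [0, 0, 0, -644/289, 3272/289, 0, 0]; [0, 0, 0, -3272/289, -644/289, 0, 0]; [0, 0, 0, 0, 0, -19552/4913, 56976/4913]; [0, 0, 0, 0, 0, -56976/4913, -19552/4913]] (rows listed top to bottom)

image of 1: 4
image of cos x: (32/17)cos x - (128/17)sin x
image of sin x: (128/17)cos x + (32/17)sin x
image of cos 2x: -(644/289)cos 2x - (3272/289)sin 2x
image of sin 2x: (3272/289)cos 2x - (644/289)sin 2x
image of cos 3x: -(19552/4913)cos 3x - (56976/4913)sin 3x
image of sin 3x: (56976/4913)cos 3x - (19552/4913)sin 3x
each image's coordinates form column j of the matrix


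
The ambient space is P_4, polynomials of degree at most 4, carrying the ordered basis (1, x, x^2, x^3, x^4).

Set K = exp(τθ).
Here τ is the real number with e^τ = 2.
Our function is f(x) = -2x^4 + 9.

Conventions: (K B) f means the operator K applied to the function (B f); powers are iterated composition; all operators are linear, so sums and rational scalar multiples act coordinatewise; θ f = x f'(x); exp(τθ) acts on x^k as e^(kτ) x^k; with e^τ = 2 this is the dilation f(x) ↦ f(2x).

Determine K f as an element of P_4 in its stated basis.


exp(τθ) x^k = e^(kτ) x^k; with e^τ = 2 this sends x^k to 2^k x^k
x^4 ↦ 16 x^4
applying this coordinatewise to f: exp(τθ) f = -32x^4 + 9

g(x) = -32x^4 + 9


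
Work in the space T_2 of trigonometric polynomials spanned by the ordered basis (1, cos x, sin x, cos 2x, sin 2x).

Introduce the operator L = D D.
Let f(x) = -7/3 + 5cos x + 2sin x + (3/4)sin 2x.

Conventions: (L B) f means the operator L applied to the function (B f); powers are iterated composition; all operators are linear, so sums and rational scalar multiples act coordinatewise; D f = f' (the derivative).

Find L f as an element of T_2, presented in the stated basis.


g(x) = -5cos x - 2sin x - 3sin 2x

D f = 2cos x - 5sin x + (3/2)cos 2x
D D f = -5cos x - 2sin x - 3sin 2x


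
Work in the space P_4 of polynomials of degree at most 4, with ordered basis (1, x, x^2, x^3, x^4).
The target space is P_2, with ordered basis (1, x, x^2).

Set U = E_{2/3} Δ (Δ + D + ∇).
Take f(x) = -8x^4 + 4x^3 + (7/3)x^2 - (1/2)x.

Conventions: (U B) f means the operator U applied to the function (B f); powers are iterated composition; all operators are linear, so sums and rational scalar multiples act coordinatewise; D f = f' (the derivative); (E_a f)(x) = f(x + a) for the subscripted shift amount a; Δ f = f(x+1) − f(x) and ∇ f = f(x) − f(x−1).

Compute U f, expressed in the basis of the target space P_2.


Δ f = -32x^3 - 36x^2 - (46/3)x - 13/6
D f = -32x^3 + 12x^2 + (14/3)x - 1/2
∇ f = -32x^3 + 60x^2 - (118/3)x + 55/6
(Δ + D + ∇) f = -96x^3 + 36x^2 - 50x + 13/2
Δ (Δ + D + ∇) f = -288x^2 - 216x - 110
E_{2/3} Δ (Δ + D + ∇) f = -288x^2 - 600x - 382

the result is g(x) = -288x^2 - 600x - 382


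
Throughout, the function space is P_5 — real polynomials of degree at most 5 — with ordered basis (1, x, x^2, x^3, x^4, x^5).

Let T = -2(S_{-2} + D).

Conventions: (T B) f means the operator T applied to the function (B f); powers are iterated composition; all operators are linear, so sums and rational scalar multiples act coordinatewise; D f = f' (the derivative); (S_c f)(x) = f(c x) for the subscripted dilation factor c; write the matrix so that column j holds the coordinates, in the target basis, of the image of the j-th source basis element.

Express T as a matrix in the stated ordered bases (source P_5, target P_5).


the matrix is [[-2, -2, 0, 0, 0, 0]; [0, 4, -4, 0, 0, 0]; [0, 0, -8, -6, 0, 0]; [0, 0, 0, 16, -8, 0]; [0, 0, 0, 0, -32, -10]; [0, 0, 0, 0, 0, 64]] (rows listed top to bottom)

image of 1: -2
image of x: 4x - 2
image of x^2: -8x^2 - 4x
image of x^3: 16x^3 - 6x^2
image of x^4: -32x^4 - 8x^3
image of x^5: 64x^5 - 10x^4
each image's coordinates form column j of the matrix


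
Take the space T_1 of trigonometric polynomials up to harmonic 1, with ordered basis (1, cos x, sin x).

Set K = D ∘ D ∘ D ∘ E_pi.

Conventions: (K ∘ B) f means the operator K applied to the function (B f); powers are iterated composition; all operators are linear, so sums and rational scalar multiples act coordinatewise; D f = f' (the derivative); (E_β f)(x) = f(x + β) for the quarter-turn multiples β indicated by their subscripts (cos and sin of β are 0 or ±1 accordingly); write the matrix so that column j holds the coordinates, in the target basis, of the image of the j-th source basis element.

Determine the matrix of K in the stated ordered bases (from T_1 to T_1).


the matrix is [[0, 0, 0]; [0, 0, 1]; [0, -1, 0]] (rows listed top to bottom)

image of 1: 0
image of cos x: -sin x
image of sin x: cos x
each image's coordinates form column j of the matrix


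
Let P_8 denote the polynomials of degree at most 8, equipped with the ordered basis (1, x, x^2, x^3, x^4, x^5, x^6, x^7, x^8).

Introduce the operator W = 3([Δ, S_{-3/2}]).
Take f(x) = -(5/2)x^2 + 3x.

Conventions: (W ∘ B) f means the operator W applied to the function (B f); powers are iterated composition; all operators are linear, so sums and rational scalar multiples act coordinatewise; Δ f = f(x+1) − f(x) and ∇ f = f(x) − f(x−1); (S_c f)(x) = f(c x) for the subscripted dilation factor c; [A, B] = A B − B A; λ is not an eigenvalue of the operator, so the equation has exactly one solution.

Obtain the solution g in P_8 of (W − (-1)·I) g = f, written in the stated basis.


the image equals g(x) = -(5/2)x^2 + (237/4)x + 1815/4

write g with unknown coordinates in the stated basis and equate coefficients in (W − (-1)·I) g = f
solving from the highest basis element down gives g = -(5/2)x^2 + (237/4)x + 1815/4
check: W g = -(225/4)x - 1815/4
so W g − (-1)·g = -(5/2)x^2 + 3x = f ✓


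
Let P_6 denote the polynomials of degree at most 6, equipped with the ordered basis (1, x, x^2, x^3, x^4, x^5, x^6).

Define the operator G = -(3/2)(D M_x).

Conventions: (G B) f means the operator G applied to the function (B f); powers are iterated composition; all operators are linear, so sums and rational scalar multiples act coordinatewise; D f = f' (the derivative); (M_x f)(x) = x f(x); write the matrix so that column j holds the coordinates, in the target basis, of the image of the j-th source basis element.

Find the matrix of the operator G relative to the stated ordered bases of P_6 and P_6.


the matrix is [[-3/2, 0, 0, 0, 0, 0, 0]; [0, -3, 0, 0, 0, 0, 0]; [0, 0, -9/2, 0, 0, 0, 0]; [0, 0, 0, -6, 0, 0, 0]; [0, 0, 0, 0, -15/2, 0, 0]; [0, 0, 0, 0, 0, -9, 0]; [0, 0, 0, 0, 0, 0, -21/2]] (rows listed top to bottom)

image of 1: -3/2
image of x: -3x
image of x^2: -(9/2)x^2
image of x^3: -6x^3
image of x^4: -(15/2)x^4
image of x^5: -9x^5
image of x^6: -(21/2)x^6
each image's coordinates form column j of the matrix


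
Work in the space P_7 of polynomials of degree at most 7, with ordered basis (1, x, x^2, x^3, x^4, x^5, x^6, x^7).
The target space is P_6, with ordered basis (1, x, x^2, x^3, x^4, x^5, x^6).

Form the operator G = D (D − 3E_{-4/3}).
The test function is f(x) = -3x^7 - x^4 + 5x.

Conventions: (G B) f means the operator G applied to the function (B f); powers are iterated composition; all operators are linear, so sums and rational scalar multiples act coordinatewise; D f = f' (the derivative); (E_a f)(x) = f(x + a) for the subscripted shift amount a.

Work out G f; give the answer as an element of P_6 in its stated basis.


the image equals g(x) = 63x^6 - 630x^5 + 1680x^4 - (8924/3)x^3 + (8780/3)x^2 - (13760/9)x + 25153/81

D f = -21x^6 - 4x^3 + 5
E_{-4/3} f = -3x^7 + 28x^6 - 112x^5 + (2231/9)x^4 - (8816/27)x^3 + (6880/27)x^2 - (25153/243)x + 9220/729
(-3E_{-4/3}) f = 9x^7 - 84x^6 + 336x^5 - (2231/3)x^4 + (8816/9)x^3 - (6880/9)x^2 + (25153/81)x - 9220/243
(D − 3E_{-4/3}) f = 9x^7 - 105x^6 + 336x^5 - (2231/3)x^4 + (8780/9)x^3 - (6880/9)x^2 + (25153/81)x - 8005/243
D (D − 3E_{-4/3}) f = 63x^6 - 630x^5 + 1680x^4 - (8924/3)x^3 + (8780/3)x^2 - (13760/9)x + 25153/81


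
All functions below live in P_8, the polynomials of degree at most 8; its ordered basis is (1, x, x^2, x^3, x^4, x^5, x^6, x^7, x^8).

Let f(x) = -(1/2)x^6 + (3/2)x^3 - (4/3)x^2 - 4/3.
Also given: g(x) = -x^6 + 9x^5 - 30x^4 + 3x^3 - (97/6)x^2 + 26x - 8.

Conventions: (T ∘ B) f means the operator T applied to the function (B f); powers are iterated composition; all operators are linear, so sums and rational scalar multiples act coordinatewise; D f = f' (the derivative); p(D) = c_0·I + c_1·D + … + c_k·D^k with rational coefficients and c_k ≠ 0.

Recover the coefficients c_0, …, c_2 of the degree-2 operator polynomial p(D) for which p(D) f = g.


p(D) = 2·I − 3·D + 2·D^2, i.e. c_0 = 2, c_1 = -3, c_2 = 2

D^0 f = -(1/2)x^6 + (3/2)x^3 - (4/3)x^2 - 4/3
D^1 f = -3x^5 + (9/2)x^2 - (8/3)x
D^2 f = -15x^4 + 9x - 8/3
matching coefficients of g against c_0 f + c_1 Df + … from the top degree down determines the c_i
solution: c_0 = 2, c_1 = -3, c_2 = 2


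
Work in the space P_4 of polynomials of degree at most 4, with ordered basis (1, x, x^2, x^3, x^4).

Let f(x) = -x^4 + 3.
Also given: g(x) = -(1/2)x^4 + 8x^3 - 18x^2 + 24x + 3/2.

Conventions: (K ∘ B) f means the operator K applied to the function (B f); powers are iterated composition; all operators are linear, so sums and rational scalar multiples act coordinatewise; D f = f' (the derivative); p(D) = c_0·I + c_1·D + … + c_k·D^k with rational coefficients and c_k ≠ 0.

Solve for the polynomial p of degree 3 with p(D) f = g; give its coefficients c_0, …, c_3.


D^0 f = -x^4 + 3
D^1 f = -4x^3
D^2 f = -12x^2
D^3 f = -24x
matching coefficients of g against c_0 f + c_1 Df + … from the top degree down determines the c_i
solution: c_0 = 1/2, c_1 = -2, c_2 = 3/2, c_3 = -1

p(D) = (1/2)·I − 2·D + (3/2)·D^2 − D^3, i.e. c_0 = 1/2, c_1 = -2, c_2 = 3/2, c_3 = -1


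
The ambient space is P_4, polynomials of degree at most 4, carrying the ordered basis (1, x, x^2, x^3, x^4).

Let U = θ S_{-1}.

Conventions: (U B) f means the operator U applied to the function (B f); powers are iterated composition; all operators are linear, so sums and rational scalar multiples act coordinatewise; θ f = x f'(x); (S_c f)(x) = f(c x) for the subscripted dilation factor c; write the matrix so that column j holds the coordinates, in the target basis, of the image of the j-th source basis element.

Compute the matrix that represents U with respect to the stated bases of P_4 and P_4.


the matrix is [[0, 0, 0, 0, 0]; [0, -1, 0, 0, 0]; [0, 0, 2, 0, 0]; [0, 0, 0, -3, 0]; [0, 0, 0, 0, 4]] (rows listed top to bottom)

image of 1: 0
image of x: -x
image of x^2: 2x^2
image of x^3: -3x^3
image of x^4: 4x^4
each image's coordinates form column j of the matrix


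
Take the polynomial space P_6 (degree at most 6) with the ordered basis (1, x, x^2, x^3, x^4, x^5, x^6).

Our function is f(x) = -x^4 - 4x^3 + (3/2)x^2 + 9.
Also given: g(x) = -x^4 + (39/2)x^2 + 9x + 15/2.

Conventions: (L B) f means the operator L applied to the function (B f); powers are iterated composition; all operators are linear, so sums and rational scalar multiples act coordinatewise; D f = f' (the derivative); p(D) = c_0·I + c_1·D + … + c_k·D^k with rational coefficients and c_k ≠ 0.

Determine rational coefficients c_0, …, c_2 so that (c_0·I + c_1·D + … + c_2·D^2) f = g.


D^0 f = -x^4 - 4x^3 + (3/2)x^2 + 9
D^1 f = -4x^3 - 12x^2 + 3x
D^2 f = -12x^2 - 24x + 3
matching coefficients of g against c_0 f + c_1 Df + … from the top degree down determines the c_i
solution: c_0 = 1, c_1 = -1, c_2 = -1/2

p(D) = I − D − (1/2)·D^2, i.e. c_0 = 1, c_1 = -1, c_2 = -1/2


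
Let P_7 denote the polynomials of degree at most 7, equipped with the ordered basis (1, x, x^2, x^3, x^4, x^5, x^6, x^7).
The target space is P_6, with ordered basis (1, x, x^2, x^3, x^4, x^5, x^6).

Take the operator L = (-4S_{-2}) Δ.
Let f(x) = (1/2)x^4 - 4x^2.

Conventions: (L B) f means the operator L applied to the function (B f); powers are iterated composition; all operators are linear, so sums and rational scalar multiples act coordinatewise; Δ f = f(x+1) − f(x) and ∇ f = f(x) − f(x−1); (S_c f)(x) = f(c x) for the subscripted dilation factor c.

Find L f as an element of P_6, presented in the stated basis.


Δ f = 2x^3 + 3x^2 - 6x - 7/2
S_{-2} Δ f = -16x^3 + 12x^2 + 12x - 7/2
(-4S_{-2}) Δ f = 64x^3 - 48x^2 - 48x + 14

the image equals g(x) = 64x^3 - 48x^2 - 48x + 14


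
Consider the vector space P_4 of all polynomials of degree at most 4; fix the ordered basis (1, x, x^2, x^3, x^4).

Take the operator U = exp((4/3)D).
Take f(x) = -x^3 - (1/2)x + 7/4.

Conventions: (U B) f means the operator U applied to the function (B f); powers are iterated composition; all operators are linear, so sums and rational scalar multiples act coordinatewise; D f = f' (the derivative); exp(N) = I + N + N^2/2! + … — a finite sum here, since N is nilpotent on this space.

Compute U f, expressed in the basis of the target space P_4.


order-1 term: -4x^2 - 2/3
order-2 term: -(16/3)x
order-3 term: -64/27
the series for exp((4/3)D) f terminates at order 3
exp((4/3)D) f = -x^3 - 4x^2 - (35/6)x - 139/108

the result is g(x) = -x^3 - 4x^2 - (35/6)x - 139/108


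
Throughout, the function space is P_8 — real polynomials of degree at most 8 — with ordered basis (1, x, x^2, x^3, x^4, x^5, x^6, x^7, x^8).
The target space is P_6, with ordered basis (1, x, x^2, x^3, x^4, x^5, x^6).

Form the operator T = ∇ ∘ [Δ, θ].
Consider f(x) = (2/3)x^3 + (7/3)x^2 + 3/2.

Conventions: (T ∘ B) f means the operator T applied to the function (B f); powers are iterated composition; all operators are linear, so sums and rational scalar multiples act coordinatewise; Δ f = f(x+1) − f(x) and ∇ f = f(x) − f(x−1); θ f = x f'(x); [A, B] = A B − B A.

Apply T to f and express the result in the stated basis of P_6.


θ f = 2x^3 + (14/3)x^2
Δ θ f = 6x^2 + (46/3)x + 20/3
Δ f = 2x^2 + (20/3)x + 3
θ Δ f = 4x^2 + (20/3)x
[Δ, θ] f = 2x^2 + (26/3)x + 20/3
∇ [Δ, θ] f = 4x + 20/3

the image equals g(x) = 4x + 20/3


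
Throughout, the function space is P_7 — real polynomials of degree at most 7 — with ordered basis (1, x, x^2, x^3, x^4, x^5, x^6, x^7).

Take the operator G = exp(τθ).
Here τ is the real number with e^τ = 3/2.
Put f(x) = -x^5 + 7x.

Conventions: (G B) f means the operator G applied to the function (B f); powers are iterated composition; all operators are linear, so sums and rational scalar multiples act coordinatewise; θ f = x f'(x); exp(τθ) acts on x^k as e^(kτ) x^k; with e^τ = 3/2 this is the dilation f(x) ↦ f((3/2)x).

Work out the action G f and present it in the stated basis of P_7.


exp(τθ) x^k = e^(kτ) x^k; with e^τ = 3/2 this sends x^k to (3/2)^k x^k
x ↦ 3/2 x
x^5 ↦ 243/32 x^5
applying this coordinatewise to f: exp(τθ) f = -(243/32)x^5 + (21/2)x

the result is g(x) = -(243/32)x^5 + (21/2)x


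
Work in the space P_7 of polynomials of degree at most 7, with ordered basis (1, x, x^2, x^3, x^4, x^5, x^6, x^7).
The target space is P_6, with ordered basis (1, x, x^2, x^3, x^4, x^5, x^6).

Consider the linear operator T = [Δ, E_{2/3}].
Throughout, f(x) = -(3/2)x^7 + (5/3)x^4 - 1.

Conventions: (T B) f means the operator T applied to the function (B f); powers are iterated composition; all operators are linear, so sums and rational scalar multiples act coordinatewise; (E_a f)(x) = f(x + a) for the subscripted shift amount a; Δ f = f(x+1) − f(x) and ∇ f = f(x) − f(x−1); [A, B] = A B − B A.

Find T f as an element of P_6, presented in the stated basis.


the image equals g(x) = 0

E_{2/3} f = -(3/2)x^7 - 7x^6 - 14x^5 - (125/9)x^4 - (160/27)x^3 + (8/27)x^2 + (256/243)x - 553/729
Δ E_{2/3} f = -(21/2)x^6 - (147/2)x^5 - (455/2)x^4 - (6985/18)x^3 - (6797/18)x^2 - (10543/54)x - 19909/486
Δ f = -(21/2)x^6 - (63/2)x^5 - (105/2)x^4 - (275/6)x^3 - (43/2)x^2 - (23/6)x + 1/6
E_{2/3} Δ f = -(21/2)x^6 - (147/2)x^5 - (455/2)x^4 - (6985/18)x^3 - (6797/18)x^2 - (10543/54)x - 19909/486
[Δ, E_{2/3}] f = 0


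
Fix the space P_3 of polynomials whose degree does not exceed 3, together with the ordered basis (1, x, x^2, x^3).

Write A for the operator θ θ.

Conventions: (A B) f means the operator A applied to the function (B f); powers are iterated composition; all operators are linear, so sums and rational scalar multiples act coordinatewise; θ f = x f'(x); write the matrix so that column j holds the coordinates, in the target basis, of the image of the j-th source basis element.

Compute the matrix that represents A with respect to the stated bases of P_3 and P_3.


the matrix is [[0, 0, 0, 0]; [0, 1, 0, 0]; [0, 0, 4, 0]; [0, 0, 0, 9]] (rows listed top to bottom)

image of 1: 0
image of x: x
image of x^2: 4x^2
image of x^3: 9x^3
each image's coordinates form column j of the matrix


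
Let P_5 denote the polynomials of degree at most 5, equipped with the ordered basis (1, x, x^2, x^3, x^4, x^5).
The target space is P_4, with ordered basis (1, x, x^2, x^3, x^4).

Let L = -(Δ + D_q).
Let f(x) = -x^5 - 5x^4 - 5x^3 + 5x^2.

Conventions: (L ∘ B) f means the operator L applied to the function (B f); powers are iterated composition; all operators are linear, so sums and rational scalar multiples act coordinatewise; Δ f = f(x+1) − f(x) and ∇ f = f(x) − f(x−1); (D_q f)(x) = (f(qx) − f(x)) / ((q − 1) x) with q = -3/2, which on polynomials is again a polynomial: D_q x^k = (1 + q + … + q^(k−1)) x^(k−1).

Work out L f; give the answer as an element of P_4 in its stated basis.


g(x) = (135/16)x^4 + (175/8)x^3 + (255/4)x^2 + (65/2)x + 6

Δ f = -5x^4 - 30x^3 - 55x^2 - 30x - 6
D_q f = -(55/16)x^4 + (65/8)x^3 - (35/4)x^2 - (5/2)x
(Δ + D_q) f = -(135/16)x^4 - (175/8)x^3 - (255/4)x^2 - (65/2)x - 6
(-(Δ + D_q)) f = (135/16)x^4 + (175/8)x^3 + (255/4)x^2 + (65/2)x + 6
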